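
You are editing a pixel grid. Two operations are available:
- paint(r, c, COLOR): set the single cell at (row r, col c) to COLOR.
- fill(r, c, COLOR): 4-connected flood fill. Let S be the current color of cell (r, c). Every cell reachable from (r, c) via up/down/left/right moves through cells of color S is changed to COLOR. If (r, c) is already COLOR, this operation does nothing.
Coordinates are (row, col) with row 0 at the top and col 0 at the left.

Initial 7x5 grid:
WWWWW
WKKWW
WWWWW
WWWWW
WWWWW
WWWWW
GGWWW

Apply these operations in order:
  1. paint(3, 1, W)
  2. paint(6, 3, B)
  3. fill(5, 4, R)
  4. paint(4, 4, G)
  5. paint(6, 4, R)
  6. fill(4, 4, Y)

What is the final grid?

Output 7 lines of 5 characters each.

Answer: RRRRR
RKKRR
RRRRR
RRRRR
RRRRY
RRRRR
GGRBR

Derivation:
After op 1 paint(3,1,W):
WWWWW
WKKWW
WWWWW
WWWWW
WWWWW
WWWWW
GGWWW
After op 2 paint(6,3,B):
WWWWW
WKKWW
WWWWW
WWWWW
WWWWW
WWWWW
GGWBW
After op 3 fill(5,4,R) [30 cells changed]:
RRRRR
RKKRR
RRRRR
RRRRR
RRRRR
RRRRR
GGRBR
After op 4 paint(4,4,G):
RRRRR
RKKRR
RRRRR
RRRRR
RRRRG
RRRRR
GGRBR
After op 5 paint(6,4,R):
RRRRR
RKKRR
RRRRR
RRRRR
RRRRG
RRRRR
GGRBR
After op 6 fill(4,4,Y) [1 cells changed]:
RRRRR
RKKRR
RRRRR
RRRRR
RRRRY
RRRRR
GGRBR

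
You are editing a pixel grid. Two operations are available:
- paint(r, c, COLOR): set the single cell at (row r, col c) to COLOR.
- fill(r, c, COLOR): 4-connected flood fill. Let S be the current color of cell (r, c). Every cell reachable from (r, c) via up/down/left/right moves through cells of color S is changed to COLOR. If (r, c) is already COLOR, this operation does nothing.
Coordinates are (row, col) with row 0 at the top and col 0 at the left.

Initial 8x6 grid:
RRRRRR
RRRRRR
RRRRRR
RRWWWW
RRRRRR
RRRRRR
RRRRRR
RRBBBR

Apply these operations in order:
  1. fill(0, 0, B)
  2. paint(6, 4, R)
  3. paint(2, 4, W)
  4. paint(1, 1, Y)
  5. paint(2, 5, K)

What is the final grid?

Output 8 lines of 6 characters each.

Answer: BBBBBB
BYBBBB
BBBBWK
BBWWWW
BBBBBB
BBBBBB
BBBBRB
BBBBBB

Derivation:
After op 1 fill(0,0,B) [41 cells changed]:
BBBBBB
BBBBBB
BBBBBB
BBWWWW
BBBBBB
BBBBBB
BBBBBB
BBBBBB
After op 2 paint(6,4,R):
BBBBBB
BBBBBB
BBBBBB
BBWWWW
BBBBBB
BBBBBB
BBBBRB
BBBBBB
After op 3 paint(2,4,W):
BBBBBB
BBBBBB
BBBBWB
BBWWWW
BBBBBB
BBBBBB
BBBBRB
BBBBBB
After op 4 paint(1,1,Y):
BBBBBB
BYBBBB
BBBBWB
BBWWWW
BBBBBB
BBBBBB
BBBBRB
BBBBBB
After op 5 paint(2,5,K):
BBBBBB
BYBBBB
BBBBWK
BBWWWW
BBBBBB
BBBBBB
BBBBRB
BBBBBB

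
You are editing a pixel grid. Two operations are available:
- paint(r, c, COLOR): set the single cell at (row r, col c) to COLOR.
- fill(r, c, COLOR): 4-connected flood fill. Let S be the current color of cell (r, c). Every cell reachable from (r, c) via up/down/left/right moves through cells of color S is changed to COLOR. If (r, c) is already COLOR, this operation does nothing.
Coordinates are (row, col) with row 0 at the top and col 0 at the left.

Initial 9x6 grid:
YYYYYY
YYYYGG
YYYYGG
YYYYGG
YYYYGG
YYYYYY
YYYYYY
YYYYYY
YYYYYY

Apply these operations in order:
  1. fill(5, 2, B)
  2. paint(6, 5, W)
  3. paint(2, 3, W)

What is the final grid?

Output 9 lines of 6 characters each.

Answer: BBBBBB
BBBBGG
BBBWGG
BBBBGG
BBBBGG
BBBBBB
BBBBBW
BBBBBB
BBBBBB

Derivation:
After op 1 fill(5,2,B) [46 cells changed]:
BBBBBB
BBBBGG
BBBBGG
BBBBGG
BBBBGG
BBBBBB
BBBBBB
BBBBBB
BBBBBB
After op 2 paint(6,5,W):
BBBBBB
BBBBGG
BBBBGG
BBBBGG
BBBBGG
BBBBBB
BBBBBW
BBBBBB
BBBBBB
After op 3 paint(2,3,W):
BBBBBB
BBBBGG
BBBWGG
BBBBGG
BBBBGG
BBBBBB
BBBBBW
BBBBBB
BBBBBB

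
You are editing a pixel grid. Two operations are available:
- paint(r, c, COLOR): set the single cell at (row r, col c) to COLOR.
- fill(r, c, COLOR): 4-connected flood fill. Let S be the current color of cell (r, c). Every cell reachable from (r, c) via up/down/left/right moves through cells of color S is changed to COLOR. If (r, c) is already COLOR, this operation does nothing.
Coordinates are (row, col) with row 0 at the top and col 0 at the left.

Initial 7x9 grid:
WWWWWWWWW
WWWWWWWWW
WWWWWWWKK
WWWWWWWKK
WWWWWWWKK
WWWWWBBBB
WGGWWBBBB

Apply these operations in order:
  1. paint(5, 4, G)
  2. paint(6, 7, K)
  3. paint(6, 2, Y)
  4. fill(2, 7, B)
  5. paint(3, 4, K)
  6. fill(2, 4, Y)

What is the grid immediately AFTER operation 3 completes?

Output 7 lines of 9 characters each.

Answer: WWWWWWWWW
WWWWWWWWW
WWWWWWWKK
WWWWWWWKK
WWWWWWWKK
WWWWGBBBB
WGYWWBBKB

Derivation:
After op 1 paint(5,4,G):
WWWWWWWWW
WWWWWWWWW
WWWWWWWKK
WWWWWWWKK
WWWWWWWKK
WWWWGBBBB
WGGWWBBBB
After op 2 paint(6,7,K):
WWWWWWWWW
WWWWWWWWW
WWWWWWWKK
WWWWWWWKK
WWWWWWWKK
WWWWGBBBB
WGGWWBBKB
After op 3 paint(6,2,Y):
WWWWWWWWW
WWWWWWWWW
WWWWWWWKK
WWWWWWWKK
WWWWWWWKK
WWWWGBBBB
WGYWWBBKB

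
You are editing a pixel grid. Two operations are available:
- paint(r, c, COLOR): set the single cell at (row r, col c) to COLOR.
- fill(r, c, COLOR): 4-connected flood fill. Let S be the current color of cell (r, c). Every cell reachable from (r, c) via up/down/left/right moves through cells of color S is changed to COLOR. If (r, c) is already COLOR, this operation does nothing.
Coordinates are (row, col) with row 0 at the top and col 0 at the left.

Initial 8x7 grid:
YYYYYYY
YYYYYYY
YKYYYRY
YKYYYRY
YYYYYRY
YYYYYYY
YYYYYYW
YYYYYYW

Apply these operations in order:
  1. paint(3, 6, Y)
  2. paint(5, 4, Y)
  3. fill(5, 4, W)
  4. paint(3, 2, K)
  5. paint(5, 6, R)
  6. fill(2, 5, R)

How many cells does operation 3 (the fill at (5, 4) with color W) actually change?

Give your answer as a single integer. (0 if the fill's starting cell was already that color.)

Answer: 49

Derivation:
After op 1 paint(3,6,Y):
YYYYYYY
YYYYYYY
YKYYYRY
YKYYYRY
YYYYYRY
YYYYYYY
YYYYYYW
YYYYYYW
After op 2 paint(5,4,Y):
YYYYYYY
YYYYYYY
YKYYYRY
YKYYYRY
YYYYYRY
YYYYYYY
YYYYYYW
YYYYYYW
After op 3 fill(5,4,W) [49 cells changed]:
WWWWWWW
WWWWWWW
WKWWWRW
WKWWWRW
WWWWWRW
WWWWWWW
WWWWWWW
WWWWWWW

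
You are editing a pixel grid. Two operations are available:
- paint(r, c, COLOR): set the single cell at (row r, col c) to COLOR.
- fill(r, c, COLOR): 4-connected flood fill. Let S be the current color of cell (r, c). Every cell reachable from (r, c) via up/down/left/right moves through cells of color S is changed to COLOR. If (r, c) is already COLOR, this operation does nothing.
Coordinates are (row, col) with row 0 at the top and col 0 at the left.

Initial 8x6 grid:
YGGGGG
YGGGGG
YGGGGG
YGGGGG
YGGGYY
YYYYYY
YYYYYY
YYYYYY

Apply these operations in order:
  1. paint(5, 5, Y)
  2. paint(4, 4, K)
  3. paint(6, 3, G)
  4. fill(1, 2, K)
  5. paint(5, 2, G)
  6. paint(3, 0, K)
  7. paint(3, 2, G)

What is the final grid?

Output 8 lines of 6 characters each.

Answer: YKKKKK
YKKKKK
YKKKKK
KKGKKK
YKKKKY
YYGYYY
YYYGYY
YYYYYY

Derivation:
After op 1 paint(5,5,Y):
YGGGGG
YGGGGG
YGGGGG
YGGGGG
YGGGYY
YYYYYY
YYYYYY
YYYYYY
After op 2 paint(4,4,K):
YGGGGG
YGGGGG
YGGGGG
YGGGGG
YGGGKY
YYYYYY
YYYYYY
YYYYYY
After op 3 paint(6,3,G):
YGGGGG
YGGGGG
YGGGGG
YGGGGG
YGGGKY
YYYYYY
YYYGYY
YYYYYY
After op 4 fill(1,2,K) [23 cells changed]:
YKKKKK
YKKKKK
YKKKKK
YKKKKK
YKKKKY
YYYYYY
YYYGYY
YYYYYY
After op 5 paint(5,2,G):
YKKKKK
YKKKKK
YKKKKK
YKKKKK
YKKKKY
YYGYYY
YYYGYY
YYYYYY
After op 6 paint(3,0,K):
YKKKKK
YKKKKK
YKKKKK
KKKKKK
YKKKKY
YYGYYY
YYYGYY
YYYYYY
After op 7 paint(3,2,G):
YKKKKK
YKKKKK
YKKKKK
KKGKKK
YKKKKY
YYGYYY
YYYGYY
YYYYYY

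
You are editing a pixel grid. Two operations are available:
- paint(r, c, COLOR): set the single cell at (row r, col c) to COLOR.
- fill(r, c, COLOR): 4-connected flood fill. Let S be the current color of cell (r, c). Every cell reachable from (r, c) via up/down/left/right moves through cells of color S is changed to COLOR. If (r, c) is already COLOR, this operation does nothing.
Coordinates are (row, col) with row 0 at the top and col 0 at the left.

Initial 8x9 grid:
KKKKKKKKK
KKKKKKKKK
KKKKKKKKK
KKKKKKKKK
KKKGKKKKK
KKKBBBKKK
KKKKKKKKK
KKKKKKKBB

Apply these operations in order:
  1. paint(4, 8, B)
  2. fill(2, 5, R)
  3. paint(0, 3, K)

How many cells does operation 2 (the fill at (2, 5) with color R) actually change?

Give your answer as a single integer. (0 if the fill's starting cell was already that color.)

Answer: 65

Derivation:
After op 1 paint(4,8,B):
KKKKKKKKK
KKKKKKKKK
KKKKKKKKK
KKKKKKKKK
KKKGKKKKB
KKKBBBKKK
KKKKKKKKK
KKKKKKKBB
After op 2 fill(2,5,R) [65 cells changed]:
RRRRRRRRR
RRRRRRRRR
RRRRRRRRR
RRRRRRRRR
RRRGRRRRB
RRRBBBRRR
RRRRRRRRR
RRRRRRRBB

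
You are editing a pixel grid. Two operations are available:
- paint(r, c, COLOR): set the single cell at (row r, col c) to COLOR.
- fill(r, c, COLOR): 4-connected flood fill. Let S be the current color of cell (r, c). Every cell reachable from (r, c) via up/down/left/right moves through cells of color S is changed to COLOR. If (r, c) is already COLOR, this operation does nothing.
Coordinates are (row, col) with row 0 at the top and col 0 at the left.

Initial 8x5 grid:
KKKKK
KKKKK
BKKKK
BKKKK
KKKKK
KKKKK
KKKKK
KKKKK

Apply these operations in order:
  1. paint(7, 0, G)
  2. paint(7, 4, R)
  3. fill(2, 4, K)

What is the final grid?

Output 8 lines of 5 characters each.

After op 1 paint(7,0,G):
KKKKK
KKKKK
BKKKK
BKKKK
KKKKK
KKKKK
KKKKK
GKKKK
After op 2 paint(7,4,R):
KKKKK
KKKKK
BKKKK
BKKKK
KKKKK
KKKKK
KKKKK
GKKKR
After op 3 fill(2,4,K) [0 cells changed]:
KKKKK
KKKKK
BKKKK
BKKKK
KKKKK
KKKKK
KKKKK
GKKKR

Answer: KKKKK
KKKKK
BKKKK
BKKKK
KKKKK
KKKKK
KKKKK
GKKKR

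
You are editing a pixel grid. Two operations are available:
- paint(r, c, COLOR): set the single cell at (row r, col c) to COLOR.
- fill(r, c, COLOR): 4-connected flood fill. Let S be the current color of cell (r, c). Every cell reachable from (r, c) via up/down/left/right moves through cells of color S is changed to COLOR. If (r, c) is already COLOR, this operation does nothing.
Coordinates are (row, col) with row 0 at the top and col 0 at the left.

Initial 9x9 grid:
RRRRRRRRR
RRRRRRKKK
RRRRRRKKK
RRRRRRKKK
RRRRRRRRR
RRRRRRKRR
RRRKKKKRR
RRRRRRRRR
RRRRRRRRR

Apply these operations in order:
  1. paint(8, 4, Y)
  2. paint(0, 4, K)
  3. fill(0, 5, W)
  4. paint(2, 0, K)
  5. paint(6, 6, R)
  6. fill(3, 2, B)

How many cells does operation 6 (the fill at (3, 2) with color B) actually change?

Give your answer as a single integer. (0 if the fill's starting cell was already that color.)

After op 1 paint(8,4,Y):
RRRRRRRRR
RRRRRRKKK
RRRRRRKKK
RRRRRRKKK
RRRRRRRRR
RRRRRRKRR
RRRKKKKRR
RRRRRRRRR
RRRRYRRRR
After op 2 paint(0,4,K):
RRRRKRRRR
RRRRRRKKK
RRRRRRKKK
RRRRRRKKK
RRRRRRRRR
RRRRRRKRR
RRRKKKKRR
RRRRRRRRR
RRRRYRRRR
After op 3 fill(0,5,W) [65 cells changed]:
WWWWKWWWW
WWWWWWKKK
WWWWWWKKK
WWWWWWKKK
WWWWWWWWW
WWWWWWKWW
WWWKKKKWW
WWWWWWWWW
WWWWYWWWW
After op 4 paint(2,0,K):
WWWWKWWWW
WWWWWWKKK
KWWWWWKKK
WWWWWWKKK
WWWWWWWWW
WWWWWWKWW
WWWKKKKWW
WWWWWWWWW
WWWWYWWWW
After op 5 paint(6,6,R):
WWWWKWWWW
WWWWWWKKK
KWWWWWKKK
WWWWWWKKK
WWWWWWWWW
WWWWWWKWW
WWWKKKRWW
WWWWWWWWW
WWWWYWWWW
After op 6 fill(3,2,B) [64 cells changed]:
BBBBKBBBB
BBBBBBKKK
KBBBBBKKK
BBBBBBKKK
BBBBBBBBB
BBBBBBKBB
BBBKKKRBB
BBBBBBBBB
BBBBYBBBB

Answer: 64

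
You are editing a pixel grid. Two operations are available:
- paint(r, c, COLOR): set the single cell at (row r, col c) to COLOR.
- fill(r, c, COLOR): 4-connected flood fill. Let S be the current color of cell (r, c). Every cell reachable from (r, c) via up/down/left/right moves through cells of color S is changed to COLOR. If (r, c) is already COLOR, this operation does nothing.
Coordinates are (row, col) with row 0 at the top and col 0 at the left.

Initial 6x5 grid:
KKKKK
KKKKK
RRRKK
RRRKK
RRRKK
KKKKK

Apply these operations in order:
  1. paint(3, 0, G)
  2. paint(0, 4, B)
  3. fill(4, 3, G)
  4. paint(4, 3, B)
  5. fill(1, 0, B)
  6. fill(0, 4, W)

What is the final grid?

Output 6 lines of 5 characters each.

After op 1 paint(3,0,G):
KKKKK
KKKKK
RRRKK
GRRKK
RRRKK
KKKKK
After op 2 paint(0,4,B):
KKKKB
KKKKK
RRRKK
GRRKK
RRRKK
KKKKK
After op 3 fill(4,3,G) [20 cells changed]:
GGGGB
GGGGG
RRRGG
GRRGG
RRRGG
GGGGG
After op 4 paint(4,3,B):
GGGGB
GGGGG
RRRGG
GRRGG
RRRBG
GGGGG
After op 5 fill(1,0,B) [19 cells changed]:
BBBBB
BBBBB
RRRBB
GRRBB
RRRBB
BBBBB
After op 6 fill(0,4,W) [21 cells changed]:
WWWWW
WWWWW
RRRWW
GRRWW
RRRWW
WWWWW

Answer: WWWWW
WWWWW
RRRWW
GRRWW
RRRWW
WWWWW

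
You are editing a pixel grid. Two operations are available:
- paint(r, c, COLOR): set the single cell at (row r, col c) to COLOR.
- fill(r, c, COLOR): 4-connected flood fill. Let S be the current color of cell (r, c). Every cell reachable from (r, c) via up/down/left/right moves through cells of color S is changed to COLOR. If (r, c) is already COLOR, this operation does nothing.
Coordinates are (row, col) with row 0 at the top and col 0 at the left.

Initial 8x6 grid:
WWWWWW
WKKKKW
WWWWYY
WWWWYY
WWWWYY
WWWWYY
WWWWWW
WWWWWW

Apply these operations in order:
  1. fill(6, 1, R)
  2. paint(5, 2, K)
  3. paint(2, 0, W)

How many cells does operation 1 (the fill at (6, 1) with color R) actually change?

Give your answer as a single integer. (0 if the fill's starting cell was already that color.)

Answer: 36

Derivation:
After op 1 fill(6,1,R) [36 cells changed]:
RRRRRR
RKKKKR
RRRRYY
RRRRYY
RRRRYY
RRRRYY
RRRRRR
RRRRRR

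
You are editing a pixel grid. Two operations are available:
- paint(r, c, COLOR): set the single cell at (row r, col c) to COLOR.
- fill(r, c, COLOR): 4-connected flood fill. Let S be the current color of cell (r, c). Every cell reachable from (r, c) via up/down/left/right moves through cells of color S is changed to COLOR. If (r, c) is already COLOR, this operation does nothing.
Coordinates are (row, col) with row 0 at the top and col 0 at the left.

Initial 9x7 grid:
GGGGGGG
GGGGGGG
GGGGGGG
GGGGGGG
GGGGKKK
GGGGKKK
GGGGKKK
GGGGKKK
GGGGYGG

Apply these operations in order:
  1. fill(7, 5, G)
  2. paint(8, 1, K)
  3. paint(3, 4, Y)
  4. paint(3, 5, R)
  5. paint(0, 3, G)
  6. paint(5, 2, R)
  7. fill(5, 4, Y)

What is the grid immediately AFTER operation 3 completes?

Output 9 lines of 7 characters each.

After op 1 fill(7,5,G) [12 cells changed]:
GGGGGGG
GGGGGGG
GGGGGGG
GGGGGGG
GGGGGGG
GGGGGGG
GGGGGGG
GGGGGGG
GGGGYGG
After op 2 paint(8,1,K):
GGGGGGG
GGGGGGG
GGGGGGG
GGGGGGG
GGGGGGG
GGGGGGG
GGGGGGG
GGGGGGG
GKGGYGG
After op 3 paint(3,4,Y):
GGGGGGG
GGGGGGG
GGGGGGG
GGGGYGG
GGGGGGG
GGGGGGG
GGGGGGG
GGGGGGG
GKGGYGG

Answer: GGGGGGG
GGGGGGG
GGGGGGG
GGGGYGG
GGGGGGG
GGGGGGG
GGGGGGG
GGGGGGG
GKGGYGG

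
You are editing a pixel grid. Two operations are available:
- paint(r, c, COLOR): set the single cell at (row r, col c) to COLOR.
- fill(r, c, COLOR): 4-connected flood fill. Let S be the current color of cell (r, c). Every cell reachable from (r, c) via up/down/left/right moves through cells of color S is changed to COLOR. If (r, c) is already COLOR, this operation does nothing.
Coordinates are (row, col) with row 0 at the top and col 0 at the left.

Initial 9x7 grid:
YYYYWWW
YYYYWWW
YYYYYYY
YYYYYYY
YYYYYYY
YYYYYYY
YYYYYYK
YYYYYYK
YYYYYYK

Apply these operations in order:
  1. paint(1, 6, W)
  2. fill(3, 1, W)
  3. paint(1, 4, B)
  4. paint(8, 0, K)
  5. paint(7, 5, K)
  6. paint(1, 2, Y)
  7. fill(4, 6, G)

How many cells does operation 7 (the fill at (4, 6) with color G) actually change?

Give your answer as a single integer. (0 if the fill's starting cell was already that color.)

Answer: 56

Derivation:
After op 1 paint(1,6,W):
YYYYWWW
YYYYWWW
YYYYYYY
YYYYYYY
YYYYYYY
YYYYYYY
YYYYYYK
YYYYYYK
YYYYYYK
After op 2 fill(3,1,W) [54 cells changed]:
WWWWWWW
WWWWWWW
WWWWWWW
WWWWWWW
WWWWWWW
WWWWWWW
WWWWWWK
WWWWWWK
WWWWWWK
After op 3 paint(1,4,B):
WWWWWWW
WWWWBWW
WWWWWWW
WWWWWWW
WWWWWWW
WWWWWWW
WWWWWWK
WWWWWWK
WWWWWWK
After op 4 paint(8,0,K):
WWWWWWW
WWWWBWW
WWWWWWW
WWWWWWW
WWWWWWW
WWWWWWW
WWWWWWK
WWWWWWK
KWWWWWK
After op 5 paint(7,5,K):
WWWWWWW
WWWWBWW
WWWWWWW
WWWWWWW
WWWWWWW
WWWWWWW
WWWWWWK
WWWWWKK
KWWWWWK
After op 6 paint(1,2,Y):
WWWWWWW
WWYWBWW
WWWWWWW
WWWWWWW
WWWWWWW
WWWWWWW
WWWWWWK
WWWWWKK
KWWWWWK
After op 7 fill(4,6,G) [56 cells changed]:
GGGGGGG
GGYGBGG
GGGGGGG
GGGGGGG
GGGGGGG
GGGGGGG
GGGGGGK
GGGGGKK
KGGGGGK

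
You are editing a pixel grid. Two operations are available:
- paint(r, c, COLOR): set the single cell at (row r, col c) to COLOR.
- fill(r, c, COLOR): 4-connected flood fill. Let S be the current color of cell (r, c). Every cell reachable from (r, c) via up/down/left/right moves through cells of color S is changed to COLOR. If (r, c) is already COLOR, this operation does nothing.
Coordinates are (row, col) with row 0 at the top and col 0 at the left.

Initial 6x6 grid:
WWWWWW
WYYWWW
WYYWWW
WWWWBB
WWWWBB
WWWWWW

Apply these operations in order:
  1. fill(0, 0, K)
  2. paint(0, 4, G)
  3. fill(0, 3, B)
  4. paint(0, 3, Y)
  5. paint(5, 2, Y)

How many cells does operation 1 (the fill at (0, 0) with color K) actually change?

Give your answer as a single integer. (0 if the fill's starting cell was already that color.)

Answer: 28

Derivation:
After op 1 fill(0,0,K) [28 cells changed]:
KKKKKK
KYYKKK
KYYKKK
KKKKBB
KKKKBB
KKKKKK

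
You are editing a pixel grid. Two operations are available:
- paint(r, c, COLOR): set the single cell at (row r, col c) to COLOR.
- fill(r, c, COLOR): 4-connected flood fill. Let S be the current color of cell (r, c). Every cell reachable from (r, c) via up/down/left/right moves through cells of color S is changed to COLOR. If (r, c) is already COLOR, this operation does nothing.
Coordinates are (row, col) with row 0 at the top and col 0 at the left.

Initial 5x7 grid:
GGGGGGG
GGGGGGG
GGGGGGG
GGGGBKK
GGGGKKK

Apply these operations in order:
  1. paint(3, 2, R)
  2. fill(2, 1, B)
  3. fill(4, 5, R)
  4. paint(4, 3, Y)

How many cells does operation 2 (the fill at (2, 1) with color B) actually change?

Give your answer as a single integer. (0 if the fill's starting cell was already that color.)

After op 1 paint(3,2,R):
GGGGGGG
GGGGGGG
GGGGGGG
GGRGBKK
GGGGKKK
After op 2 fill(2,1,B) [28 cells changed]:
BBBBBBB
BBBBBBB
BBBBBBB
BBRBBKK
BBBBKKK

Answer: 28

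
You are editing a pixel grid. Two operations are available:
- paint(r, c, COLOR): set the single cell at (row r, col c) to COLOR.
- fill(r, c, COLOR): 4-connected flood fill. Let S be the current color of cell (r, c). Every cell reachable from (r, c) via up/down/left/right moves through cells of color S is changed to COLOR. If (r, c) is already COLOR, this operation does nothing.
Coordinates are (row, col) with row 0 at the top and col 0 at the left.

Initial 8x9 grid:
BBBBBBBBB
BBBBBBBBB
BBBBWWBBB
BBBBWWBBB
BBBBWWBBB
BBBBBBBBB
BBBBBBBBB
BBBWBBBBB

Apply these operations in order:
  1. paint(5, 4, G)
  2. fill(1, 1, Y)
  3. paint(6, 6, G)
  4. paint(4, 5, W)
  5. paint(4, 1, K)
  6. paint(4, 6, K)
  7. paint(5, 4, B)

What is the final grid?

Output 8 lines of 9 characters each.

After op 1 paint(5,4,G):
BBBBBBBBB
BBBBBBBBB
BBBBWWBBB
BBBBWWBBB
BBBBWWBBB
BBBBGBBBB
BBBBBBBBB
BBBWBBBBB
After op 2 fill(1,1,Y) [64 cells changed]:
YYYYYYYYY
YYYYYYYYY
YYYYWWYYY
YYYYWWYYY
YYYYWWYYY
YYYYGYYYY
YYYYYYYYY
YYYWYYYYY
After op 3 paint(6,6,G):
YYYYYYYYY
YYYYYYYYY
YYYYWWYYY
YYYYWWYYY
YYYYWWYYY
YYYYGYYYY
YYYYYYGYY
YYYWYYYYY
After op 4 paint(4,5,W):
YYYYYYYYY
YYYYYYYYY
YYYYWWYYY
YYYYWWYYY
YYYYWWYYY
YYYYGYYYY
YYYYYYGYY
YYYWYYYYY
After op 5 paint(4,1,K):
YYYYYYYYY
YYYYYYYYY
YYYYWWYYY
YYYYWWYYY
YKYYWWYYY
YYYYGYYYY
YYYYYYGYY
YYYWYYYYY
After op 6 paint(4,6,K):
YYYYYYYYY
YYYYYYYYY
YYYYWWYYY
YYYYWWYYY
YKYYWWKYY
YYYYGYYYY
YYYYYYGYY
YYYWYYYYY
After op 7 paint(5,4,B):
YYYYYYYYY
YYYYYYYYY
YYYYWWYYY
YYYYWWYYY
YKYYWWKYY
YYYYBYYYY
YYYYYYGYY
YYYWYYYYY

Answer: YYYYYYYYY
YYYYYYYYY
YYYYWWYYY
YYYYWWYYY
YKYYWWKYY
YYYYBYYYY
YYYYYYGYY
YYYWYYYYY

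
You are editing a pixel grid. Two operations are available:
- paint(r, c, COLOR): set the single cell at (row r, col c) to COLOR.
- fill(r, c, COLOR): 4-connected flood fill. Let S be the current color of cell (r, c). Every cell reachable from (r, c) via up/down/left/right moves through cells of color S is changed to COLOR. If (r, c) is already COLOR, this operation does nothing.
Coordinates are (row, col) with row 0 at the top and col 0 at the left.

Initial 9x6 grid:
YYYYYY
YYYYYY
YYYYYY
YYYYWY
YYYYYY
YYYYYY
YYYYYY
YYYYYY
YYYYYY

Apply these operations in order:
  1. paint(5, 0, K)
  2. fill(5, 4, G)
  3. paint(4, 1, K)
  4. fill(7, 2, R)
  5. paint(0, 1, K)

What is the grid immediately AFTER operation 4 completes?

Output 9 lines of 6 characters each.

Answer: RRRRRR
RRRRRR
RRRRRR
RRRRWR
RKRRRR
KRRRRR
RRRRRR
RRRRRR
RRRRRR

Derivation:
After op 1 paint(5,0,K):
YYYYYY
YYYYYY
YYYYYY
YYYYWY
YYYYYY
KYYYYY
YYYYYY
YYYYYY
YYYYYY
After op 2 fill(5,4,G) [52 cells changed]:
GGGGGG
GGGGGG
GGGGGG
GGGGWG
GGGGGG
KGGGGG
GGGGGG
GGGGGG
GGGGGG
After op 3 paint(4,1,K):
GGGGGG
GGGGGG
GGGGGG
GGGGWG
GKGGGG
KGGGGG
GGGGGG
GGGGGG
GGGGGG
After op 4 fill(7,2,R) [51 cells changed]:
RRRRRR
RRRRRR
RRRRRR
RRRRWR
RKRRRR
KRRRRR
RRRRRR
RRRRRR
RRRRRR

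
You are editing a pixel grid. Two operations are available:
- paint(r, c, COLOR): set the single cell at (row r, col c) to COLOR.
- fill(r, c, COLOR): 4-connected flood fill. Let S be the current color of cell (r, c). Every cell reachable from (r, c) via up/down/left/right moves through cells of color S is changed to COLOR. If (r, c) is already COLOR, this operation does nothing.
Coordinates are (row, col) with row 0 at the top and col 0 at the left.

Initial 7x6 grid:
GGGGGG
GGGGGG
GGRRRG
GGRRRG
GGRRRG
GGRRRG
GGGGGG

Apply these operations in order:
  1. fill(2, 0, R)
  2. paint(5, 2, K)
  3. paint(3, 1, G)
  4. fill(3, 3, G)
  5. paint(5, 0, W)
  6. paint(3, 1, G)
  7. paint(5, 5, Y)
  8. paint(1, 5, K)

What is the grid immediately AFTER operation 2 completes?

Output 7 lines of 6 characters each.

Answer: RRRRRR
RRRRRR
RRRRRR
RRRRRR
RRRRRR
RRKRRR
RRRRRR

Derivation:
After op 1 fill(2,0,R) [30 cells changed]:
RRRRRR
RRRRRR
RRRRRR
RRRRRR
RRRRRR
RRRRRR
RRRRRR
After op 2 paint(5,2,K):
RRRRRR
RRRRRR
RRRRRR
RRRRRR
RRRRRR
RRKRRR
RRRRRR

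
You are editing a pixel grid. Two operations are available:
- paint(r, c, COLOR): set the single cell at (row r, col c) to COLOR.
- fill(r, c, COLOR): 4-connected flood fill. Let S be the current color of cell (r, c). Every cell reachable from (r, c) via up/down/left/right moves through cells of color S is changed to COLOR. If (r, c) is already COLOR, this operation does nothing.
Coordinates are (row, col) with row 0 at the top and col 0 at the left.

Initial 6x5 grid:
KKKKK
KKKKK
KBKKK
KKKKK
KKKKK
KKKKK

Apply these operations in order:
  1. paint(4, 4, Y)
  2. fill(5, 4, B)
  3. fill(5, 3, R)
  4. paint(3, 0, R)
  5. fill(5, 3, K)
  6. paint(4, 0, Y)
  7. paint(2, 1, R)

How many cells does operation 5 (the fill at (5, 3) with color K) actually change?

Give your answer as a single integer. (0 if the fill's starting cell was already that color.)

After op 1 paint(4,4,Y):
KKKKK
KKKKK
KBKKK
KKKKK
KKKKY
KKKKK
After op 2 fill(5,4,B) [28 cells changed]:
BBBBB
BBBBB
BBBBB
BBBBB
BBBBY
BBBBB
After op 3 fill(5,3,R) [29 cells changed]:
RRRRR
RRRRR
RRRRR
RRRRR
RRRRY
RRRRR
After op 4 paint(3,0,R):
RRRRR
RRRRR
RRRRR
RRRRR
RRRRY
RRRRR
After op 5 fill(5,3,K) [29 cells changed]:
KKKKK
KKKKK
KKKKK
KKKKK
KKKKY
KKKKK

Answer: 29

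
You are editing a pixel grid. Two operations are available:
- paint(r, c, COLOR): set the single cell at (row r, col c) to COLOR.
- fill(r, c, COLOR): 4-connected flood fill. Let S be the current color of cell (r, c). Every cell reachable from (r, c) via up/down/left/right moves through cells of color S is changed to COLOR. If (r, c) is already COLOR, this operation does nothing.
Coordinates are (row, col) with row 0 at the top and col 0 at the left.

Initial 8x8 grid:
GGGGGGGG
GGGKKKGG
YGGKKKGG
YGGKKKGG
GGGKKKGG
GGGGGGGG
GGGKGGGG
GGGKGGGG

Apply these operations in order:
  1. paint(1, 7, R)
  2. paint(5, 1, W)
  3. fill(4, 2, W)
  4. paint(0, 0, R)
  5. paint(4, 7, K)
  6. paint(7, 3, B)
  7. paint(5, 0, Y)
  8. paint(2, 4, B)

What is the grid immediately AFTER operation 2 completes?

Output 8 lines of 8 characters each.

Answer: GGGGGGGG
GGGKKKGR
YGGKKKGG
YGGKKKGG
GGGKKKGG
GWGGGGGG
GGGKGGGG
GGGKGGGG

Derivation:
After op 1 paint(1,7,R):
GGGGGGGG
GGGKKKGR
YGGKKKGG
YGGKKKGG
GGGKKKGG
GGGGGGGG
GGGKGGGG
GGGKGGGG
After op 2 paint(5,1,W):
GGGGGGGG
GGGKKKGR
YGGKKKGG
YGGKKKGG
GGGKKKGG
GWGGGGGG
GGGKGGGG
GGGKGGGG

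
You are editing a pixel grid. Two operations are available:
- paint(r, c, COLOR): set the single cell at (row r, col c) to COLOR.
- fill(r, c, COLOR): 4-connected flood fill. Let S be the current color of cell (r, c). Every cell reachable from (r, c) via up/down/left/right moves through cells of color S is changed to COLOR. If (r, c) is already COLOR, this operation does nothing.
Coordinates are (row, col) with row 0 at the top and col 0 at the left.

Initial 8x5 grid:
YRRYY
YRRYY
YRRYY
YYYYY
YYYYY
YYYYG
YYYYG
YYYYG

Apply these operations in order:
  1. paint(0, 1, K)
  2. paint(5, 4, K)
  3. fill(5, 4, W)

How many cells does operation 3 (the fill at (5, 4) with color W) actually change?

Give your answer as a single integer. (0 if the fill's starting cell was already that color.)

After op 1 paint(0,1,K):
YKRYY
YRRYY
YRRYY
YYYYY
YYYYY
YYYYG
YYYYG
YYYYG
After op 2 paint(5,4,K):
YKRYY
YRRYY
YRRYY
YYYYY
YYYYY
YYYYK
YYYYG
YYYYG
After op 3 fill(5,4,W) [1 cells changed]:
YKRYY
YRRYY
YRRYY
YYYYY
YYYYY
YYYYW
YYYYG
YYYYG

Answer: 1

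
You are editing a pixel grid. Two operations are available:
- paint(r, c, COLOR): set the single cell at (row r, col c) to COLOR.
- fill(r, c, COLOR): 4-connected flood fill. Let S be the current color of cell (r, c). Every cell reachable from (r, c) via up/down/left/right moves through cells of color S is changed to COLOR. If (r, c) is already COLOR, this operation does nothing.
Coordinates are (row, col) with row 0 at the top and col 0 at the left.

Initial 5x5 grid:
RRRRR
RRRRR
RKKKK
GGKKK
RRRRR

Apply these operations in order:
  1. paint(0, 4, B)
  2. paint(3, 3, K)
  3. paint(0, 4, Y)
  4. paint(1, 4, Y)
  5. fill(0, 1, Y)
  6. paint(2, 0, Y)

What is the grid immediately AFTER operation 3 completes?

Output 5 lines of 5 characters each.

After op 1 paint(0,4,B):
RRRRB
RRRRR
RKKKK
GGKKK
RRRRR
After op 2 paint(3,3,K):
RRRRB
RRRRR
RKKKK
GGKKK
RRRRR
After op 3 paint(0,4,Y):
RRRRY
RRRRR
RKKKK
GGKKK
RRRRR

Answer: RRRRY
RRRRR
RKKKK
GGKKK
RRRRR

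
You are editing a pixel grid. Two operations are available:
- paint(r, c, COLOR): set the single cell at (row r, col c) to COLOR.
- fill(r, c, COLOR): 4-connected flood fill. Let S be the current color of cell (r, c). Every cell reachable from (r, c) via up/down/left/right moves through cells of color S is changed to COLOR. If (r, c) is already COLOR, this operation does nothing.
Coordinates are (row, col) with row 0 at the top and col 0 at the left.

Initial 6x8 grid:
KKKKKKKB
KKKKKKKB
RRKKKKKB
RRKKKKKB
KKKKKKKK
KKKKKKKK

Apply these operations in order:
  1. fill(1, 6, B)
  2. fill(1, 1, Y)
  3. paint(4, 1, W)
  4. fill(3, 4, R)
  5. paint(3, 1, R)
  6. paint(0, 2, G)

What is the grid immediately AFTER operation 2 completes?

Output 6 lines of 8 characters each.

Answer: YYYYYYYY
YYYYYYYY
RRYYYYYY
RRYYYYYY
YYYYYYYY
YYYYYYYY

Derivation:
After op 1 fill(1,6,B) [40 cells changed]:
BBBBBBBB
BBBBBBBB
RRBBBBBB
RRBBBBBB
BBBBBBBB
BBBBBBBB
After op 2 fill(1,1,Y) [44 cells changed]:
YYYYYYYY
YYYYYYYY
RRYYYYYY
RRYYYYYY
YYYYYYYY
YYYYYYYY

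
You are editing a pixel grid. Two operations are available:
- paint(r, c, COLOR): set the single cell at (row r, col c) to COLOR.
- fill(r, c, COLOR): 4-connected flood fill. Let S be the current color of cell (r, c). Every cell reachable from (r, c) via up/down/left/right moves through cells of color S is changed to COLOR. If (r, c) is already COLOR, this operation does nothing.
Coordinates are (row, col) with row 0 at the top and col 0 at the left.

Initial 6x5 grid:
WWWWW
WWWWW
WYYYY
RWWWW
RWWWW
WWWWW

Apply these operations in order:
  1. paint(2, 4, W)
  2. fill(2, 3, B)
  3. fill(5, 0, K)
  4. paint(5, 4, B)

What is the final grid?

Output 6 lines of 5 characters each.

Answer: KKKKK
KKKKK
KBBBK
RKKKK
RKKKK
KKKKB

Derivation:
After op 1 paint(2,4,W):
WWWWW
WWWWW
WYYYW
RWWWW
RWWWW
WWWWW
After op 2 fill(2,3,B) [3 cells changed]:
WWWWW
WWWWW
WBBBW
RWWWW
RWWWW
WWWWW
After op 3 fill(5,0,K) [25 cells changed]:
KKKKK
KKKKK
KBBBK
RKKKK
RKKKK
KKKKK
After op 4 paint(5,4,B):
KKKKK
KKKKK
KBBBK
RKKKK
RKKKK
KKKKB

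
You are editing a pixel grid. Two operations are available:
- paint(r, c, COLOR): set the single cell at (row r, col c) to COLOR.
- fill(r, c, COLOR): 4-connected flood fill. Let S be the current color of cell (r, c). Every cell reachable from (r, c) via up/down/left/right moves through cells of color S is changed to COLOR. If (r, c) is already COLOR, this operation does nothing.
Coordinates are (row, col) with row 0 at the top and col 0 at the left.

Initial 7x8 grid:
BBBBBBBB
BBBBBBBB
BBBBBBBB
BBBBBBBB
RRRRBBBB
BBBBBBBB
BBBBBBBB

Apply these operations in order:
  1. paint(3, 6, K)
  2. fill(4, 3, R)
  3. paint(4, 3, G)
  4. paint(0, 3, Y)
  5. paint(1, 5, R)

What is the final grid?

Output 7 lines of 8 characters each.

After op 1 paint(3,6,K):
BBBBBBBB
BBBBBBBB
BBBBBBBB
BBBBBBKB
RRRRBBBB
BBBBBBBB
BBBBBBBB
After op 2 fill(4,3,R) [0 cells changed]:
BBBBBBBB
BBBBBBBB
BBBBBBBB
BBBBBBKB
RRRRBBBB
BBBBBBBB
BBBBBBBB
After op 3 paint(4,3,G):
BBBBBBBB
BBBBBBBB
BBBBBBBB
BBBBBBKB
RRRGBBBB
BBBBBBBB
BBBBBBBB
After op 4 paint(0,3,Y):
BBBYBBBB
BBBBBBBB
BBBBBBBB
BBBBBBKB
RRRGBBBB
BBBBBBBB
BBBBBBBB
After op 5 paint(1,5,R):
BBBYBBBB
BBBBBRBB
BBBBBBBB
BBBBBBKB
RRRGBBBB
BBBBBBBB
BBBBBBBB

Answer: BBBYBBBB
BBBBBRBB
BBBBBBBB
BBBBBBKB
RRRGBBBB
BBBBBBBB
BBBBBBBB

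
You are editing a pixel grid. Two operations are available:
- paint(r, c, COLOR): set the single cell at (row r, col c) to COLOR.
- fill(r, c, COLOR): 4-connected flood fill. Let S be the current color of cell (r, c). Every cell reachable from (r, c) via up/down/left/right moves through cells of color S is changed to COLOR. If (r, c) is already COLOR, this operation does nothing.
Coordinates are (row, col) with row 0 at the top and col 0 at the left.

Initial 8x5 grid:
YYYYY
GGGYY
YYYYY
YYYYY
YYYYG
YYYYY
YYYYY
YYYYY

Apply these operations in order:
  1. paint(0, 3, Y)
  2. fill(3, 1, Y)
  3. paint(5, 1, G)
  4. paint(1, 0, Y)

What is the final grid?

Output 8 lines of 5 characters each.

Answer: YYYYY
YGGYY
YYYYY
YYYYY
YYYYG
YGYYY
YYYYY
YYYYY

Derivation:
After op 1 paint(0,3,Y):
YYYYY
GGGYY
YYYYY
YYYYY
YYYYG
YYYYY
YYYYY
YYYYY
After op 2 fill(3,1,Y) [0 cells changed]:
YYYYY
GGGYY
YYYYY
YYYYY
YYYYG
YYYYY
YYYYY
YYYYY
After op 3 paint(5,1,G):
YYYYY
GGGYY
YYYYY
YYYYY
YYYYG
YGYYY
YYYYY
YYYYY
After op 4 paint(1,0,Y):
YYYYY
YGGYY
YYYYY
YYYYY
YYYYG
YGYYY
YYYYY
YYYYY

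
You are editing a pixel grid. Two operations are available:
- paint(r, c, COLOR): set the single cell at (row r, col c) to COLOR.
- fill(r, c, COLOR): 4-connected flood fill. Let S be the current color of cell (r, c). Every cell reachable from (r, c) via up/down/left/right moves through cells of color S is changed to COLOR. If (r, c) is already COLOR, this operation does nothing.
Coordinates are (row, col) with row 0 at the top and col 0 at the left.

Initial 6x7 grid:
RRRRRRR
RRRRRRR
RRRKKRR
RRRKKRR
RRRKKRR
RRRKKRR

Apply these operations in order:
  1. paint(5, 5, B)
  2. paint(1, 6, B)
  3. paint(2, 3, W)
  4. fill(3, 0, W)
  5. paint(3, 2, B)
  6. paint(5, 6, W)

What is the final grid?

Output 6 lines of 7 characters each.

Answer: WWWWWWW
WWWWWWB
WWWWKWW
WWBKKWW
WWWKKWW
WWWKKBW

Derivation:
After op 1 paint(5,5,B):
RRRRRRR
RRRRRRR
RRRKKRR
RRRKKRR
RRRKKRR
RRRKKBR
After op 2 paint(1,6,B):
RRRRRRR
RRRRRRB
RRRKKRR
RRRKKRR
RRRKKRR
RRRKKBR
After op 3 paint(2,3,W):
RRRRRRR
RRRRRRB
RRRWKRR
RRRKKRR
RRRKKRR
RRRKKBR
After op 4 fill(3,0,W) [32 cells changed]:
WWWWWWW
WWWWWWB
WWWWKWW
WWWKKWW
WWWKKWW
WWWKKBW
After op 5 paint(3,2,B):
WWWWWWW
WWWWWWB
WWWWKWW
WWBKKWW
WWWKKWW
WWWKKBW
After op 6 paint(5,6,W):
WWWWWWW
WWWWWWB
WWWWKWW
WWBKKWW
WWWKKWW
WWWKKBW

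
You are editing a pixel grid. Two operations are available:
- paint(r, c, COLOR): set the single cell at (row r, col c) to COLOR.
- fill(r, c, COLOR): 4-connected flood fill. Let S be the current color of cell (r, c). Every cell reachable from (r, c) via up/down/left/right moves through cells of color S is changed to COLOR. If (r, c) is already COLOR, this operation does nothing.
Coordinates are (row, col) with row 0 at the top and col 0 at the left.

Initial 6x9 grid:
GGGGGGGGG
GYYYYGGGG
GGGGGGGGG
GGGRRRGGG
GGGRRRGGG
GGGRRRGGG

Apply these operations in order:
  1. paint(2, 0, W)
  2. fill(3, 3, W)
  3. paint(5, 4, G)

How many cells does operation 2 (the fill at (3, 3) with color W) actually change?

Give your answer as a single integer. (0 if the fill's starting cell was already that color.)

After op 1 paint(2,0,W):
GGGGGGGGG
GYYYYGGGG
WGGGGGGGG
GGGRRRGGG
GGGRRRGGG
GGGRRRGGG
After op 2 fill(3,3,W) [9 cells changed]:
GGGGGGGGG
GYYYYGGGG
WGGGGGGGG
GGGWWWGGG
GGGWWWGGG
GGGWWWGGG

Answer: 9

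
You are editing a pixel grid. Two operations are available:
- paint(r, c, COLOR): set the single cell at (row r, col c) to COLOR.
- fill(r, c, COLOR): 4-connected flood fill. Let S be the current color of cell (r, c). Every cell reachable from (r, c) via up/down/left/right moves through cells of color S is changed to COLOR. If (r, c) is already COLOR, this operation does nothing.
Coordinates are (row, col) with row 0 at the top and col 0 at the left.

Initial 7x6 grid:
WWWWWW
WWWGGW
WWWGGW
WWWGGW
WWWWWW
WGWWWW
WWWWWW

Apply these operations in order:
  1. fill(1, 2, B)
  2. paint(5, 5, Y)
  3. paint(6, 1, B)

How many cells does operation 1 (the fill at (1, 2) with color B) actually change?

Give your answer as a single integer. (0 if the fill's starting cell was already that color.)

After op 1 fill(1,2,B) [35 cells changed]:
BBBBBB
BBBGGB
BBBGGB
BBBGGB
BBBBBB
BGBBBB
BBBBBB

Answer: 35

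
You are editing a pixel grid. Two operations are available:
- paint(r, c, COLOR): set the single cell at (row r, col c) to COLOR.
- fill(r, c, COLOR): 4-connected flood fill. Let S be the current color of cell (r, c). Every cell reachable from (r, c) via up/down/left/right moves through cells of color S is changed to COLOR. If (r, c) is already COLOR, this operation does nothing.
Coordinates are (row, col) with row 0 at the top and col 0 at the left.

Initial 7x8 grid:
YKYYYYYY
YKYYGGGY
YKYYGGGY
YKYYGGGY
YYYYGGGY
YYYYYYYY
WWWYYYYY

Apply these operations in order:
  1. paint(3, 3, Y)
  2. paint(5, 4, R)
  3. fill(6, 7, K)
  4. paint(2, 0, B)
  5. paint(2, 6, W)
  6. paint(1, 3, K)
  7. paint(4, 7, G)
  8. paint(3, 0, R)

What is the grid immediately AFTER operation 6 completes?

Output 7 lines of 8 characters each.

Answer: KKKKKKKK
KKKKGGGK
BKKKGGWK
KKKKGGGK
KKKKGGGK
KKKKRKKK
WWWKKKKK

Derivation:
After op 1 paint(3,3,Y):
YKYYYYYY
YKYYGGGY
YKYYGGGY
YKYYGGGY
YYYYGGGY
YYYYYYYY
WWWYYYYY
After op 2 paint(5,4,R):
YKYYYYYY
YKYYGGGY
YKYYGGGY
YKYYGGGY
YYYYGGGY
YYYYRYYY
WWWYYYYY
After op 3 fill(6,7,K) [36 cells changed]:
KKKKKKKK
KKKKGGGK
KKKKGGGK
KKKKGGGK
KKKKGGGK
KKKKRKKK
WWWKKKKK
After op 4 paint(2,0,B):
KKKKKKKK
KKKKGGGK
BKKKGGGK
KKKKGGGK
KKKKGGGK
KKKKRKKK
WWWKKKKK
After op 5 paint(2,6,W):
KKKKKKKK
KKKKGGGK
BKKKGGWK
KKKKGGGK
KKKKGGGK
KKKKRKKK
WWWKKKKK
After op 6 paint(1,3,K):
KKKKKKKK
KKKKGGGK
BKKKGGWK
KKKKGGGK
KKKKGGGK
KKKKRKKK
WWWKKKKK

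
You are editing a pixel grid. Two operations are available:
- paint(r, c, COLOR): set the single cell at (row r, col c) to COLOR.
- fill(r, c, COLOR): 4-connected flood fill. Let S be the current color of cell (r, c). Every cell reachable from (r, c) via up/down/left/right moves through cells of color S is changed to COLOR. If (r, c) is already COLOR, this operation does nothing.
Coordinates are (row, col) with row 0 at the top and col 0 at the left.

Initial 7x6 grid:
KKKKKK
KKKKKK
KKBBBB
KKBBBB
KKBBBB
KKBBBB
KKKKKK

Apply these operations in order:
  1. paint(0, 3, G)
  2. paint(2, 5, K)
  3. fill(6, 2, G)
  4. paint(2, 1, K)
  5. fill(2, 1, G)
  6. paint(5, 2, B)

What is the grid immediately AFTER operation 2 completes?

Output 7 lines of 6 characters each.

After op 1 paint(0,3,G):
KKKGKK
KKKKKK
KKBBBB
KKBBBB
KKBBBB
KKBBBB
KKKKKK
After op 2 paint(2,5,K):
KKKGKK
KKKKKK
KKBBBK
KKBBBB
KKBBBB
KKBBBB
KKKKKK

Answer: KKKGKK
KKKKKK
KKBBBK
KKBBBB
KKBBBB
KKBBBB
KKKKKK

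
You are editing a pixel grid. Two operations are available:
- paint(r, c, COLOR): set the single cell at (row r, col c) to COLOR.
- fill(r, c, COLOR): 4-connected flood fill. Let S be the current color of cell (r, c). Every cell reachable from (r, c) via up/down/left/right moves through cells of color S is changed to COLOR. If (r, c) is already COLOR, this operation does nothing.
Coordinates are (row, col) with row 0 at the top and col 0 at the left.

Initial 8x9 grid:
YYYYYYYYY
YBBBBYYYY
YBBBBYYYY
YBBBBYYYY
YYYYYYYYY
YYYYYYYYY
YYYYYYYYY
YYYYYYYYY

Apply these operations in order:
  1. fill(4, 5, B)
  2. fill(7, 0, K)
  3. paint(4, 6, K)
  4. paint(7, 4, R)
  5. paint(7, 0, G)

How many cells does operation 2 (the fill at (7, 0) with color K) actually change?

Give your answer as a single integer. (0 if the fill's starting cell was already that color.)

After op 1 fill(4,5,B) [60 cells changed]:
BBBBBBBBB
BBBBBBBBB
BBBBBBBBB
BBBBBBBBB
BBBBBBBBB
BBBBBBBBB
BBBBBBBBB
BBBBBBBBB
After op 2 fill(7,0,K) [72 cells changed]:
KKKKKKKKK
KKKKKKKKK
KKKKKKKKK
KKKKKKKKK
KKKKKKKKK
KKKKKKKKK
KKKKKKKKK
KKKKKKKKK

Answer: 72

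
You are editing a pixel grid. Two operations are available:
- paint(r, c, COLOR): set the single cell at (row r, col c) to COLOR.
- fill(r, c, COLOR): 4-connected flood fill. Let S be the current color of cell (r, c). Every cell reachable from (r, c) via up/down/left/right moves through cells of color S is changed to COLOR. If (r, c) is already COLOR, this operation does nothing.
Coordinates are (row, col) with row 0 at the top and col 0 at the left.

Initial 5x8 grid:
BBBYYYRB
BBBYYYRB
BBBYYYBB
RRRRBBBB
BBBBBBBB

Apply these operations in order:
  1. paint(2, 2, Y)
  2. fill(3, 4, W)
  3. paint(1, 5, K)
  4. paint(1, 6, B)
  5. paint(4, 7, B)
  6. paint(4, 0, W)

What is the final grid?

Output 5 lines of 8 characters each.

Answer: BBBYYYRW
BBBYYKBW
BBYYYYWW
RRRRWWWW
WWWWWWWB

Derivation:
After op 1 paint(2,2,Y):
BBBYYYRB
BBBYYYRB
BBYYYYBB
RRRRBBBB
BBBBBBBB
After op 2 fill(3,4,W) [16 cells changed]:
BBBYYYRW
BBBYYYRW
BBYYYYWW
RRRRWWWW
WWWWWWWW
After op 3 paint(1,5,K):
BBBYYYRW
BBBYYKRW
BBYYYYWW
RRRRWWWW
WWWWWWWW
After op 4 paint(1,6,B):
BBBYYYRW
BBBYYKBW
BBYYYYWW
RRRRWWWW
WWWWWWWW
After op 5 paint(4,7,B):
BBBYYYRW
BBBYYKBW
BBYYYYWW
RRRRWWWW
WWWWWWWB
After op 6 paint(4,0,W):
BBBYYYRW
BBBYYKBW
BBYYYYWW
RRRRWWWW
WWWWWWWB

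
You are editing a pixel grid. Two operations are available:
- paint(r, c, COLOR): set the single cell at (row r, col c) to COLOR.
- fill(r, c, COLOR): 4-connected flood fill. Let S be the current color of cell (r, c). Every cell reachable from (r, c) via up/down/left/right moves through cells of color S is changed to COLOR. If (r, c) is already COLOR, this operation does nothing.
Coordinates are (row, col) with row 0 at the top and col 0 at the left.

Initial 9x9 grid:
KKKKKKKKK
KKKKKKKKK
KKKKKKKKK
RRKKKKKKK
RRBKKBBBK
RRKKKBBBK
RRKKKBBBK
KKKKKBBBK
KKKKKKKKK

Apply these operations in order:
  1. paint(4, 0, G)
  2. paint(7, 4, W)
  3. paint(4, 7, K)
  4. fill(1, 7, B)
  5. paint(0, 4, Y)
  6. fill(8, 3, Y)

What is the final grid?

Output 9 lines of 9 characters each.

After op 1 paint(4,0,G):
KKKKKKKKK
KKKKKKKKK
KKKKKKKKK
RRKKKKKKK
GRBKKBBBK
RRKKKBBBK
RRKKKBBBK
KKKKKBBBK
KKKKKKKKK
After op 2 paint(7,4,W):
KKKKKKKKK
KKKKKKKKK
KKKKKKKKK
RRKKKKKKK
GRBKKBBBK
RRKKKBBBK
RRKKKBBBK
KKKKWBBBK
KKKKKKKKK
After op 3 paint(4,7,K):
KKKKKKKKK
KKKKKKKKK
KKKKKKKKK
RRKKKKKKK
GRBKKBBKK
RRKKKBBBK
RRKKKBBBK
KKKKWBBBK
KKKKKKKKK
After op 4 fill(1,7,B) [60 cells changed]:
BBBBBBBBB
BBBBBBBBB
BBBBBBBBB
RRBBBBBBB
GRBBBBBBB
RRBBBBBBB
RRBBBBBBB
BBBBWBBBB
BBBBBBBBB
After op 5 paint(0,4,Y):
BBBBYBBBB
BBBBBBBBB
BBBBBBBBB
RRBBBBBBB
GRBBBBBBB
RRBBBBBBB
RRBBBBBBB
BBBBWBBBB
BBBBBBBBB
After op 6 fill(8,3,Y) [71 cells changed]:
YYYYYYYYY
YYYYYYYYY
YYYYYYYYY
RRYYYYYYY
GRYYYYYYY
RRYYYYYYY
RRYYYYYYY
YYYYWYYYY
YYYYYYYYY

Answer: YYYYYYYYY
YYYYYYYYY
YYYYYYYYY
RRYYYYYYY
GRYYYYYYY
RRYYYYYYY
RRYYYYYYY
YYYYWYYYY
YYYYYYYYY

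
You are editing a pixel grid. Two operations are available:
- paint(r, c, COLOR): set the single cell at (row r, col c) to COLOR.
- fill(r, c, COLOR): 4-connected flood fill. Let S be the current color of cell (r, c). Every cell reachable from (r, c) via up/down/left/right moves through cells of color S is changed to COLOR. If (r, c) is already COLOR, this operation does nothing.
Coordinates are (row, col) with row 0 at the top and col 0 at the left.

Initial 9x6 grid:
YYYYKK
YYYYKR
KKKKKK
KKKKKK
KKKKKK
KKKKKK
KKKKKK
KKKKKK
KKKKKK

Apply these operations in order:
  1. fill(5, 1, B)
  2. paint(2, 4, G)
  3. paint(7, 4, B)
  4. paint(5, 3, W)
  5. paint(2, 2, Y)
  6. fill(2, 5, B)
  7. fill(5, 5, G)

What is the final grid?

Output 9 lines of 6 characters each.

After op 1 fill(5,1,B) [45 cells changed]:
YYYYBB
YYYYBR
BBBBBB
BBBBBB
BBBBBB
BBBBBB
BBBBBB
BBBBBB
BBBBBB
After op 2 paint(2,4,G):
YYYYBB
YYYYBR
BBBBGB
BBBBBB
BBBBBB
BBBBBB
BBBBBB
BBBBBB
BBBBBB
After op 3 paint(7,4,B):
YYYYBB
YYYYBR
BBBBGB
BBBBBB
BBBBBB
BBBBBB
BBBBBB
BBBBBB
BBBBBB
After op 4 paint(5,3,W):
YYYYBB
YYYYBR
BBBBGB
BBBBBB
BBBBBB
BBBWBB
BBBBBB
BBBBBB
BBBBBB
After op 5 paint(2,2,Y):
YYYYBB
YYYYBR
BBYBGB
BBBBBB
BBBBBB
BBBWBB
BBBBBB
BBBBBB
BBBBBB
After op 6 fill(2,5,B) [0 cells changed]:
YYYYBB
YYYYBR
BBYBGB
BBBBBB
BBBBBB
BBBWBB
BBBBBB
BBBBBB
BBBBBB
After op 7 fill(5,5,G) [39 cells changed]:
YYYYBB
YYYYBR
GGYGGG
GGGGGG
GGGGGG
GGGWGG
GGGGGG
GGGGGG
GGGGGG

Answer: YYYYBB
YYYYBR
GGYGGG
GGGGGG
GGGGGG
GGGWGG
GGGGGG
GGGGGG
GGGGGG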